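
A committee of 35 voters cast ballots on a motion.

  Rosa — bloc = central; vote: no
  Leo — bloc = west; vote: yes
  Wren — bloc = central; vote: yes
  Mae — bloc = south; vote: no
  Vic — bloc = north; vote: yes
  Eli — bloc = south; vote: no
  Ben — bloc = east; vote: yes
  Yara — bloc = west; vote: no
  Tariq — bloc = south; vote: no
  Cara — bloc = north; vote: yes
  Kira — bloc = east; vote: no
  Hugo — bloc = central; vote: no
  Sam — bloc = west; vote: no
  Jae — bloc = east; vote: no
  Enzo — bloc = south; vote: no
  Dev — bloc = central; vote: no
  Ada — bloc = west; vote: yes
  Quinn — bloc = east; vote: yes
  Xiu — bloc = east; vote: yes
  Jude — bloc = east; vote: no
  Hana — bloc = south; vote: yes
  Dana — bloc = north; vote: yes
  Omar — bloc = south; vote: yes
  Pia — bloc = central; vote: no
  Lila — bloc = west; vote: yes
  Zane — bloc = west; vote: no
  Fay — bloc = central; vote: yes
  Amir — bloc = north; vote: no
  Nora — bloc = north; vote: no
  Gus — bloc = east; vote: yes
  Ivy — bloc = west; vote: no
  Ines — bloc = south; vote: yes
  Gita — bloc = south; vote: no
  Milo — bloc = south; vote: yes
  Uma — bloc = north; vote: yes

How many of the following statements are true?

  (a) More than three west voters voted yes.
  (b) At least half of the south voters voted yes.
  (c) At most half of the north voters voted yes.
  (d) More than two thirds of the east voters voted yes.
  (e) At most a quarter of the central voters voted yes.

(a) west: |A| = 7, |A ∩ B| = 3; needs |A ∩ B| > 3 — false.
(b) south: |A| = 9, |A ∩ B| = 4; needs |A ∩ B| ≥ |A ∖ B| — false.
(c) north: |A| = 6, |A ∩ B| = 4; needs |A ∩ B| ≤ |A ∖ B| — false.
(d) east: |A| = 7, |A ∩ B| = 4; needs |A ∩ B| / |A| > 2/3 — false.
(e) central: |A| = 6, |A ∩ B| = 2; needs |A ∩ B| / |A| ≤ 1/4 — false.

0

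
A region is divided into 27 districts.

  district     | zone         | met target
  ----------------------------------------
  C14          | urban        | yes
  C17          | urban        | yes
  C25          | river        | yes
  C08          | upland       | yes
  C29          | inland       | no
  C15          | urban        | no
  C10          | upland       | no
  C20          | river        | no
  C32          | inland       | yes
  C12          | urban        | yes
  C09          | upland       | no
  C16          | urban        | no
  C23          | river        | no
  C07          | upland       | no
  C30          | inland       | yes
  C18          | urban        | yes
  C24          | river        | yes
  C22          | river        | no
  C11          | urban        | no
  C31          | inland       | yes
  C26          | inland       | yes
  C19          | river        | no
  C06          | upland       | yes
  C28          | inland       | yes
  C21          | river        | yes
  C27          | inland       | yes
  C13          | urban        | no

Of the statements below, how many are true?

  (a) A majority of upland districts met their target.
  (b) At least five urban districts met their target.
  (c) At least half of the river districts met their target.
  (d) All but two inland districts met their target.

(a) upland: |A| = 5, |A ∩ B| = 2; needs |A ∩ B| > |A ∖ B| — false.
(b) urban: |A| = 8, |A ∩ B| = 4; needs |A ∩ B| ≥ 5 — false.
(c) river: |A| = 7, |A ∩ B| = 3; needs |A ∩ B| ≥ |A ∖ B| — false.
(d) inland: |A| = 7, |A ∩ B| = 6; needs |A ∖ B| = 2 — false.

0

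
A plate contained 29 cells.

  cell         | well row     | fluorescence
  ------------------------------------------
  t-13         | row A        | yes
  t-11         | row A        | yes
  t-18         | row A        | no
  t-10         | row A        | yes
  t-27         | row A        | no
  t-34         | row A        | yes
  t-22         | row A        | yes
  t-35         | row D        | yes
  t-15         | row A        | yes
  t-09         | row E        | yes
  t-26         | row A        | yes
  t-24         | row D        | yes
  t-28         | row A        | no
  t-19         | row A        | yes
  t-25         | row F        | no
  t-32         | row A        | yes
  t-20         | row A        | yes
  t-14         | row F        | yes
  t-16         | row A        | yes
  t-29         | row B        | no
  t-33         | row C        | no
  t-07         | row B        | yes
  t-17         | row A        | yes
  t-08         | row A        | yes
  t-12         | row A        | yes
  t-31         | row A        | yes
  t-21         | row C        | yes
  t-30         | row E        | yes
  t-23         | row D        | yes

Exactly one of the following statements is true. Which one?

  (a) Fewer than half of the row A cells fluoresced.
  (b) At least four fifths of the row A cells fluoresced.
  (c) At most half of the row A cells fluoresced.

|A| = 18, |A ∩ B| = 15, |A ∖ B| = 3.
(a) requires |A ∩ B| < |A ∖ B|: false.
(b) requires |A ∩ B| / |A| ≥ 4/5: true.
(c) requires |A ∩ B| ≤ |A ∖ B|: false.

(b)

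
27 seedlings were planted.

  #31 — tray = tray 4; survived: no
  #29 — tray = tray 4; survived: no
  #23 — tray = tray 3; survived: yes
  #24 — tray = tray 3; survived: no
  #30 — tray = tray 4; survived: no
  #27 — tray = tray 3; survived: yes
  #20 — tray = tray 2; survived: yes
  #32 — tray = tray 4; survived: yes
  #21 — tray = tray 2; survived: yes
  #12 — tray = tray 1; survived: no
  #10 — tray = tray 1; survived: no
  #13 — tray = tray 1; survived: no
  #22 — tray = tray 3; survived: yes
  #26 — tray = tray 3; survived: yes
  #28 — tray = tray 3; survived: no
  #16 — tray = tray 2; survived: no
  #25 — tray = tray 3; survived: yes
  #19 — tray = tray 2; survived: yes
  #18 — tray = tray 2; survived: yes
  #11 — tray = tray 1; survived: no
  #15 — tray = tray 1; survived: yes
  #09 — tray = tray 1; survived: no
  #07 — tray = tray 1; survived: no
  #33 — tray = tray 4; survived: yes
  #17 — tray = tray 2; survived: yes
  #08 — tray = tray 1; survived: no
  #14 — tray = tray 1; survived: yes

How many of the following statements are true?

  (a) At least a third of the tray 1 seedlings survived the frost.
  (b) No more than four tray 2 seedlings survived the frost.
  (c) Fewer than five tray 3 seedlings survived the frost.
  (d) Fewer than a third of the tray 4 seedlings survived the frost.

(a) tray 1: |A| = 9, |A ∩ B| = 2; needs |A ∩ B| / |A| ≥ 1/3 — false.
(b) tray 2: |A| = 6, |A ∩ B| = 5; needs |A ∩ B| ≤ 4 — false.
(c) tray 3: |A| = 7, |A ∩ B| = 5; needs |A ∩ B| < 5 — false.
(d) tray 4: |A| = 5, |A ∩ B| = 2; needs |A ∩ B| / |A| < 1/3 — false.

0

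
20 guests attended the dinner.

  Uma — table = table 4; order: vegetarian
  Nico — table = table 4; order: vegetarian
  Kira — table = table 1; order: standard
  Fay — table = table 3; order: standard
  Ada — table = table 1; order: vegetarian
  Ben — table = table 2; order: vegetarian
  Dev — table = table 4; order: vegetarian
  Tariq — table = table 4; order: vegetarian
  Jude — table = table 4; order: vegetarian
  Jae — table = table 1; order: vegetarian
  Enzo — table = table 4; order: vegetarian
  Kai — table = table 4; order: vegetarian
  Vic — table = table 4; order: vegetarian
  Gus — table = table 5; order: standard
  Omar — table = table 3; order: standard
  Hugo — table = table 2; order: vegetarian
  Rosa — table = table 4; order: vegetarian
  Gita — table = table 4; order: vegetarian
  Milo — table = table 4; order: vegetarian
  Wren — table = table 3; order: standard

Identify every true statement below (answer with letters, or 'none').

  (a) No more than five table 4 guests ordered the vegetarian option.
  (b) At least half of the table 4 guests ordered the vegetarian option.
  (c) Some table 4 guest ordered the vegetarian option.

|A| = 11, |A ∩ B| = 11, |A ∖ B| = 0.
(a) |A ∩ B| ≤ 5: fails.
(b) |A ∩ B| ≥ |A ∖ B|: holds.
(c) A ∩ B ≠ ∅ (|A ∩ B| ≥ 1): holds.

(b), (c)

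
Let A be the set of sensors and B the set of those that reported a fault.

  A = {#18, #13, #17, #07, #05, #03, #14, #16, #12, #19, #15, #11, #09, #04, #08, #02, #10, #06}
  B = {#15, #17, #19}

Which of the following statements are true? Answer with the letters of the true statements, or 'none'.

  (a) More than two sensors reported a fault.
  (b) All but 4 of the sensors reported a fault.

|A| = 18, |A ∩ B| = 3, |A ∖ B| = 15.
(a) |A ∩ B| > 2: holds.
(b) |A ∖ B| = 4: fails.

(a)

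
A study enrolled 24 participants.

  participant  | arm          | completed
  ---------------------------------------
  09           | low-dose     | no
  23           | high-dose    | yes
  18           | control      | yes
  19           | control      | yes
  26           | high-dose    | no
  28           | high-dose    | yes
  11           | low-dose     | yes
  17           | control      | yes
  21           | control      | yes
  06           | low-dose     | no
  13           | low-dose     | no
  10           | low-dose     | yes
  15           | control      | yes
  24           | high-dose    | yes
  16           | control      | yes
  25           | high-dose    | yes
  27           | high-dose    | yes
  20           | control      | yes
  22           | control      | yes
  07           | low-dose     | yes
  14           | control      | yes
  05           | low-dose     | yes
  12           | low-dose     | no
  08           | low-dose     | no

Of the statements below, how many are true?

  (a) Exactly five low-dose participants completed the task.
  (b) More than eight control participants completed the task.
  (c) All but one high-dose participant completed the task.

2

(a) low-dose: |A| = 9, |A ∩ B| = 4; needs |A ∩ B| = 5 — false.
(b) control: |A| = 9, |A ∩ B| = 9; needs |A ∩ B| > 8 — true.
(c) high-dose: |A| = 6, |A ∩ B| = 5; needs |A ∖ B| = 1 — true.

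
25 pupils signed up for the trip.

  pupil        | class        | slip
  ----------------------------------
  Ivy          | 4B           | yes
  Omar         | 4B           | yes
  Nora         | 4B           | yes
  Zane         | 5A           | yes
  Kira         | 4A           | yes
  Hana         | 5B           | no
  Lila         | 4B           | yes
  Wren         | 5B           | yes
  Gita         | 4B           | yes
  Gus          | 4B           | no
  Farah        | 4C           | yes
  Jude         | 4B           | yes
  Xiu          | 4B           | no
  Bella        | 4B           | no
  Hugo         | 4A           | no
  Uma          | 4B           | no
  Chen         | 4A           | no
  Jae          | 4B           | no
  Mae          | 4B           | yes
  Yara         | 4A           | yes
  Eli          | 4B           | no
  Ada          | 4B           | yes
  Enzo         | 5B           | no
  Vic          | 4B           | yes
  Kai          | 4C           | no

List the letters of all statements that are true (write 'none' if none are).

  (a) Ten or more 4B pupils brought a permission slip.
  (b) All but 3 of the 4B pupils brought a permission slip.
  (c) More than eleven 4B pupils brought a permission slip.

none

|A| = 15, |A ∩ B| = 9, |A ∖ B| = 6.
(a) |A ∩ B| ≥ 10: fails.
(b) |A ∖ B| = 3: fails.
(c) |A ∩ B| > 11: fails.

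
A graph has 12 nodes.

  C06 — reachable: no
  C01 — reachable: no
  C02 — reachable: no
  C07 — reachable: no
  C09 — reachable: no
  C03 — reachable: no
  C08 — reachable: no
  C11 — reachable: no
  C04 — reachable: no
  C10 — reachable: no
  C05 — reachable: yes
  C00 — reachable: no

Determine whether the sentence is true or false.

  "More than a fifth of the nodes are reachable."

'More than a fifth of the nodes are reachable' holds iff |A ∩ B| / |A| > 1/5.
A (the restrictor) = {C06, C01, C02, C07, C09, C03, C08, C11, C04, C10, C05, C00}, |A| = 12.
A ∩ B = {C05}, so |A ∩ B| = 1.
A ∖ B = {C06, C01, C02, C07, C09, C03, C08, C11, C04, C10, C00}, so |A ∖ B| = 11.
|A ∩ B|/|A| = 1/12, so the statement is false.

False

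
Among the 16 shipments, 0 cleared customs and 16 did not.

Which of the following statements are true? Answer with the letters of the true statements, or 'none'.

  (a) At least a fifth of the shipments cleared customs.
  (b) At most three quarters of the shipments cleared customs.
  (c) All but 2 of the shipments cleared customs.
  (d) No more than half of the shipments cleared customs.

(b), (d)

|A| = 16, |A ∩ B| = 0, |A ∖ B| = 16.
(a) |A ∩ B| / |A| ≥ 1/5: fails.
(b) |A ∩ B| / |A| ≤ 3/4: holds.
(c) |A ∖ B| = 2: fails.
(d) |A ∩ B| ≤ |A ∖ B|: holds.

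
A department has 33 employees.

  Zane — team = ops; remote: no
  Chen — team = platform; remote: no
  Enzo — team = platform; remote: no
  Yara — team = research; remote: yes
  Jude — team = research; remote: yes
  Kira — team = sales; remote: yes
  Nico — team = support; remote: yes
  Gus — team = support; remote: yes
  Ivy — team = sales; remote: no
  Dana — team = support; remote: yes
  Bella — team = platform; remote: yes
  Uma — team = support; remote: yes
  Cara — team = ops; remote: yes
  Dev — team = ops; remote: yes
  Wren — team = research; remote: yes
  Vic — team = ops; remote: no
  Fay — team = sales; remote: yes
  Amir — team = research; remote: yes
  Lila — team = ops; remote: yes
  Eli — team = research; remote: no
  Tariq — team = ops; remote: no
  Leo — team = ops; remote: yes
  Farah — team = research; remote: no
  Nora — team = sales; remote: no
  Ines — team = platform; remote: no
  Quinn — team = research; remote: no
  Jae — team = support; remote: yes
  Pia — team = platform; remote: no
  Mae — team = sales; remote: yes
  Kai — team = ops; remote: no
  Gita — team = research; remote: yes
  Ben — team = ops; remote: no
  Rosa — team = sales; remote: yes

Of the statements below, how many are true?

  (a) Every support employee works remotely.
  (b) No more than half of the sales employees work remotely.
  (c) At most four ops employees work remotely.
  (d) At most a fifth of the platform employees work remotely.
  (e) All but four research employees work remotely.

(a) support: |A| = 5, |A ∩ B| = 5; needs A ⊆ B, i.e. every element of A is in B (|A ∖ B| = 0) — true.
(b) sales: |A| = 6, |A ∩ B| = 4; needs |A ∩ B| ≤ |A ∖ B| — false.
(c) ops: |A| = 9, |A ∩ B| = 4; needs |A ∩ B| ≤ 4 — true.
(d) platform: |A| = 5, |A ∩ B| = 1; needs |A ∩ B| / |A| ≤ 1/5 — true.
(e) research: |A| = 8, |A ∩ B| = 5; needs |A ∖ B| = 4 — false.

3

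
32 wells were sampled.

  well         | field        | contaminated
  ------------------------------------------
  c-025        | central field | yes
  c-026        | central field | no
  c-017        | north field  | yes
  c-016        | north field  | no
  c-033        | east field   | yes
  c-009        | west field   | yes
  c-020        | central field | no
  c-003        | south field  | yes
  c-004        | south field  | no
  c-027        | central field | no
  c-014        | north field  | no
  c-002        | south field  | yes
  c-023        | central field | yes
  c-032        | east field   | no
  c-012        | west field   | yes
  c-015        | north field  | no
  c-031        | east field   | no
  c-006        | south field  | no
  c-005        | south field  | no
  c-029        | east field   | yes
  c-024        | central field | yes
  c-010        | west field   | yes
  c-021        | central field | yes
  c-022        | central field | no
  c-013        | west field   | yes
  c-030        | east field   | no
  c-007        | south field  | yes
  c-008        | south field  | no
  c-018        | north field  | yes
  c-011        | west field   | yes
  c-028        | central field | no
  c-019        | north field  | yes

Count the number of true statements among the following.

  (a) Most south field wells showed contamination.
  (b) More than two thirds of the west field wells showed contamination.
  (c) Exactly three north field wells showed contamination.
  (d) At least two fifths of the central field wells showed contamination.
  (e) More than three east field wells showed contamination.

3

(a) south field: |A| = 7, |A ∩ B| = 3; needs |A ∩ B| > |A ∖ B| — false.
(b) west field: |A| = 5, |A ∩ B| = 5; needs |A ∩ B| / |A| > 2/3 — true.
(c) north field: |A| = 6, |A ∩ B| = 3; needs |A ∩ B| = 3 — true.
(d) central field: |A| = 9, |A ∩ B| = 4; needs |A ∩ B| / |A| ≥ 2/5 — true.
(e) east field: |A| = 5, |A ∩ B| = 2; needs |A ∩ B| > 3 — false.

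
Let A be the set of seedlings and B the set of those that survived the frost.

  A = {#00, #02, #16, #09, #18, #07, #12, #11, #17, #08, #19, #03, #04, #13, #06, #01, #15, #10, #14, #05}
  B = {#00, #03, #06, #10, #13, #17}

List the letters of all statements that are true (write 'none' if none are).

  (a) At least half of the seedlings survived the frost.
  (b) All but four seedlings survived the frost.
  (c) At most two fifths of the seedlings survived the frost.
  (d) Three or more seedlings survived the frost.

|A| = 20, |A ∩ B| = 6, |A ∖ B| = 14.
(a) |A ∩ B| ≥ |A ∖ B|: fails.
(b) |A ∖ B| = 4: fails.
(c) |A ∩ B| / |A| ≤ 2/5: holds.
(d) |A ∩ B| ≥ 3: holds.

(c), (d)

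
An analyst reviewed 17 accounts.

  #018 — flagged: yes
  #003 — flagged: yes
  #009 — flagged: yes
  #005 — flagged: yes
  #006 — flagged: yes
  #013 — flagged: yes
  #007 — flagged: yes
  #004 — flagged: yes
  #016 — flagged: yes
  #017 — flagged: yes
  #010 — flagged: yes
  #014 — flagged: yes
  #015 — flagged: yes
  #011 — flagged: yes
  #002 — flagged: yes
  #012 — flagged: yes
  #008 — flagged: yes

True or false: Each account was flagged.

True

The determiner here denotes the relation: A ⊆ B, i.e. every element of A is in B (|A ∖ B| = 0).
|A| = 17, |A ∩ B| = 17, |A ∖ B| = 0.
So the statement is true.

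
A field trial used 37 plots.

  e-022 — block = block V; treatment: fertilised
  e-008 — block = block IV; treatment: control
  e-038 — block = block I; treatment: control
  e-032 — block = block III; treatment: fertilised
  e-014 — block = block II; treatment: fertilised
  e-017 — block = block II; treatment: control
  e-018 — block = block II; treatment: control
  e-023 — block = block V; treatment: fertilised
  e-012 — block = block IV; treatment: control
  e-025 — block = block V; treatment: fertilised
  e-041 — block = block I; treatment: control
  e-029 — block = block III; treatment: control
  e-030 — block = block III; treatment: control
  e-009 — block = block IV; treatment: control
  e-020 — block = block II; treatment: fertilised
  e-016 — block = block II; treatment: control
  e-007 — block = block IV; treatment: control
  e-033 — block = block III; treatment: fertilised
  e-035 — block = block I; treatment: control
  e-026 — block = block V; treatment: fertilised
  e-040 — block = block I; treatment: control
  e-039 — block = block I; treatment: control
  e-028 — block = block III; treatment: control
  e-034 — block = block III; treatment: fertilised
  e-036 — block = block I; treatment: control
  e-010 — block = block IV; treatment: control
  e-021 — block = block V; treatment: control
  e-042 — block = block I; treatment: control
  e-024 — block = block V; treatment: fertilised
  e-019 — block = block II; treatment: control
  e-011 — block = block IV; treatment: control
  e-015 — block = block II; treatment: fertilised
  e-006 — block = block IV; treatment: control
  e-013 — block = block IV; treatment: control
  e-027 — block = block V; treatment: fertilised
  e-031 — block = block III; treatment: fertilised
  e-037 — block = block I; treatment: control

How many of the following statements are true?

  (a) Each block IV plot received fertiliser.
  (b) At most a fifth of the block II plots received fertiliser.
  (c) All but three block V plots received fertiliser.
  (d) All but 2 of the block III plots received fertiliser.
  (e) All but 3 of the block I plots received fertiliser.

(a) block IV: |A| = 8, |A ∩ B| = 0; needs A ⊆ B, i.e. every element of A is in B (|A ∖ B| = 0) — false.
(b) block II: |A| = 7, |A ∩ B| = 3; needs |A ∩ B| / |A| ≤ 1/5 — false.
(c) block V: |A| = 7, |A ∩ B| = 6; needs |A ∖ B| = 3 — false.
(d) block III: |A| = 7, |A ∩ B| = 4; needs |A ∖ B| = 2 — false.
(e) block I: |A| = 8, |A ∩ B| = 0; needs |A ∖ B| = 3 — false.

0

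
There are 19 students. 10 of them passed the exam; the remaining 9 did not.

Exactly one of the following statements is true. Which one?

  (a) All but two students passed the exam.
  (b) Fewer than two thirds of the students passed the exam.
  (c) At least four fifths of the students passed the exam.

(b)

|A| = 19, |A ∩ B| = 10, |A ∖ B| = 9.
(a) requires |A ∖ B| = 2: false.
(b) requires |A ∩ B| / |A| < 2/3: true.
(c) requires |A ∩ B| / |A| ≥ 4/5: false.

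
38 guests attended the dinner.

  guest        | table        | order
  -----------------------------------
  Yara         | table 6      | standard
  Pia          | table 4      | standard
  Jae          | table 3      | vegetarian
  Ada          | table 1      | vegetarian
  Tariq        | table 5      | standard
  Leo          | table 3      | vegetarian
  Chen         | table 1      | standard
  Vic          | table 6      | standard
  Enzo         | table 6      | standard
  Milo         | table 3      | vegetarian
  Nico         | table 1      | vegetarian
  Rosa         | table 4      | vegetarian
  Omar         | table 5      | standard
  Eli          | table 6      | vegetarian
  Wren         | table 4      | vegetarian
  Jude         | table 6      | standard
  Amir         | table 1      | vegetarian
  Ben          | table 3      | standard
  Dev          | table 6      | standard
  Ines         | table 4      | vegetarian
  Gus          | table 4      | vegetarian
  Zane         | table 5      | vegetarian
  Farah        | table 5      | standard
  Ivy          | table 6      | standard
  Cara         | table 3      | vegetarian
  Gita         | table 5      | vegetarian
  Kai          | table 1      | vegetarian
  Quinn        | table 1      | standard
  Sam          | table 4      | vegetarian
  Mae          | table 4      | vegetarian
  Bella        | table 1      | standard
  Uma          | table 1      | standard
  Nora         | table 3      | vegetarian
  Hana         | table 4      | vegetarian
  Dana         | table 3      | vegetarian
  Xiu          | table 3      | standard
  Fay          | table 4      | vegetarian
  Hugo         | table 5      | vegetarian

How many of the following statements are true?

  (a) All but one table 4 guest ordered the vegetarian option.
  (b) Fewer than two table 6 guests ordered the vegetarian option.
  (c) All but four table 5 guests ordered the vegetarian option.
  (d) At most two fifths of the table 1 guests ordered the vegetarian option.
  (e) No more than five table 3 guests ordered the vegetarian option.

2

(a) table 4: |A| = 9, |A ∩ B| = 8; needs |A ∖ B| = 1 — true.
(b) table 6: |A| = 7, |A ∩ B| = 1; needs |A ∩ B| < 2 — true.
(c) table 5: |A| = 6, |A ∩ B| = 3; needs |A ∖ B| = 4 — false.
(d) table 1: |A| = 8, |A ∩ B| = 4; needs |A ∩ B| / |A| ≤ 2/5 — false.
(e) table 3: |A| = 8, |A ∩ B| = 6; needs |A ∩ B| ≤ 5 — false.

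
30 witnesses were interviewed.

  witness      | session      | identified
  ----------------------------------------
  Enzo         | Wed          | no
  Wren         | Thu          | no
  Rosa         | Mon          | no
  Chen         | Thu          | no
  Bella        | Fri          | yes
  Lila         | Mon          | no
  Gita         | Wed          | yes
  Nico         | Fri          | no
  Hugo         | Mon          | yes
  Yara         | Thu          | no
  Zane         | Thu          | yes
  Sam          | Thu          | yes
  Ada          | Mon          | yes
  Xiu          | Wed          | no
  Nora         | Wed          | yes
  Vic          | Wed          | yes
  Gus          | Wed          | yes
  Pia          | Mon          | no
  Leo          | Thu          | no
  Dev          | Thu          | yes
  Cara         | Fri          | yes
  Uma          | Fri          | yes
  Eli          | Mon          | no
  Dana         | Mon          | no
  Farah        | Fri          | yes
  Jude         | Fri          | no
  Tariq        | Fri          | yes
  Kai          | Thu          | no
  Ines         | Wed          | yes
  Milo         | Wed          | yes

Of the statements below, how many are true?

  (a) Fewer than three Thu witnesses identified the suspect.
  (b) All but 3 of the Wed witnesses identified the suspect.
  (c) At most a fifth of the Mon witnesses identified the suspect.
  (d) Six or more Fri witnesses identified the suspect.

0

(a) Thu: |A| = 8, |A ∩ B| = 3; needs |A ∩ B| < 3 — false.
(b) Wed: |A| = 8, |A ∩ B| = 6; needs |A ∖ B| = 3 — false.
(c) Mon: |A| = 7, |A ∩ B| = 2; needs |A ∩ B| / |A| ≤ 1/5 — false.
(d) Fri: |A| = 7, |A ∩ B| = 5; needs |A ∩ B| ≥ 6 — false.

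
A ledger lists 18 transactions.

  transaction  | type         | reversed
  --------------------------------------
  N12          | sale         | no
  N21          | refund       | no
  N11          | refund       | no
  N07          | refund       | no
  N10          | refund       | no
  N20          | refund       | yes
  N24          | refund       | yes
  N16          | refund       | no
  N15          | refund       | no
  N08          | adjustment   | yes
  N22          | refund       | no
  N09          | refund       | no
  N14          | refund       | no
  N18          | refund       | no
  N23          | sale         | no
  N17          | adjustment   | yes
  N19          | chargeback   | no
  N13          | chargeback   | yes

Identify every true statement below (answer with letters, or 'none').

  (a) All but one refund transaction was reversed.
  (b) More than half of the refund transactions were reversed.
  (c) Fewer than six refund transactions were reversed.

|A| = 12, |A ∩ B| = 2, |A ∖ B| = 10.
(a) |A ∖ B| = 1: fails.
(b) |A ∩ B| > |A ∖ B|: fails.
(c) |A ∩ B| < 6: holds.

(c)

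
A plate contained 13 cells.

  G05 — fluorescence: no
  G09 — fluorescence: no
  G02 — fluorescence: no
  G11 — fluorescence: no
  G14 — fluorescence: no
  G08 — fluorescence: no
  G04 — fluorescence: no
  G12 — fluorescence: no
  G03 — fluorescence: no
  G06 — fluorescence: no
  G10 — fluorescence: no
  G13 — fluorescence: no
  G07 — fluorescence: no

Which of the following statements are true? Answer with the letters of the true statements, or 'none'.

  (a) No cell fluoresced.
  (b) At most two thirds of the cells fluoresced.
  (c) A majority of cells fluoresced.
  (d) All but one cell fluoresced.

|A| = 13, |A ∩ B| = 0, |A ∖ B| = 13.
(a) A ∩ B = ∅ (|A ∩ B| = 0): holds.
(b) |A ∩ B| / |A| ≤ 2/3: holds.
(c) |A ∩ B| > |A ∖ B|: fails.
(d) |A ∖ B| = 1: fails.

(a), (b)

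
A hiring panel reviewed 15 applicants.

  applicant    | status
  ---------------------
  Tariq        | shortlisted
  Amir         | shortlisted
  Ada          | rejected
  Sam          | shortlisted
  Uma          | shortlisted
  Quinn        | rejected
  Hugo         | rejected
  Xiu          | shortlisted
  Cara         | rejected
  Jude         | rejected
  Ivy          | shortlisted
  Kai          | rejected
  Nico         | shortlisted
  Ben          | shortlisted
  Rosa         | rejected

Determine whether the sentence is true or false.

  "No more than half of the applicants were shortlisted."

The determiner here denotes the relation: |A ∩ B| ≤ |A ∖ B|.
|A| = 15, |A ∩ B| = 8, |A ∖ B| = 7.
8 > 7, so the statement is false.

False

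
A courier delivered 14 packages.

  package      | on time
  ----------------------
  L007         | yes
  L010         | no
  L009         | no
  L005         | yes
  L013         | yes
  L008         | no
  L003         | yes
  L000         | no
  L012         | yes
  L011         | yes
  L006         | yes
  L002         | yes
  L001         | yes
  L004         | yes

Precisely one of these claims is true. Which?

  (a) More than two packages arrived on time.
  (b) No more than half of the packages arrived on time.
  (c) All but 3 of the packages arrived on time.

|A| = 14, |A ∩ B| = 10, |A ∖ B| = 4.
(a) requires |A ∩ B| > 2: true.
(b) requires |A ∩ B| ≤ |A ∖ B|: false.
(c) requires |A ∖ B| = 3: false.

(a)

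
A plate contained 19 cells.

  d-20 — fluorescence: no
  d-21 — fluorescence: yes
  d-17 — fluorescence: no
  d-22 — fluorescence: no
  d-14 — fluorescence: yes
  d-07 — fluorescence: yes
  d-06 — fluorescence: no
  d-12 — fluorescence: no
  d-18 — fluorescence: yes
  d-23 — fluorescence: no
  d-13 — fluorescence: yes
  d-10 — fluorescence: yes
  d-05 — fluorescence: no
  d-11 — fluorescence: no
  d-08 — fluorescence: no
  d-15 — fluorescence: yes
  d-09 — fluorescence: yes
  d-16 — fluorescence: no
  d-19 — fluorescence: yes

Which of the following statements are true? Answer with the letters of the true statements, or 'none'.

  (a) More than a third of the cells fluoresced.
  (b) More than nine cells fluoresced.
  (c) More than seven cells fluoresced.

(a), (c)

|A| = 19, |A ∩ B| = 9, |A ∖ B| = 10.
(a) |A ∩ B| / |A| > 1/3: holds.
(b) |A ∩ B| > 9: fails.
(c) |A ∩ B| > 7: holds.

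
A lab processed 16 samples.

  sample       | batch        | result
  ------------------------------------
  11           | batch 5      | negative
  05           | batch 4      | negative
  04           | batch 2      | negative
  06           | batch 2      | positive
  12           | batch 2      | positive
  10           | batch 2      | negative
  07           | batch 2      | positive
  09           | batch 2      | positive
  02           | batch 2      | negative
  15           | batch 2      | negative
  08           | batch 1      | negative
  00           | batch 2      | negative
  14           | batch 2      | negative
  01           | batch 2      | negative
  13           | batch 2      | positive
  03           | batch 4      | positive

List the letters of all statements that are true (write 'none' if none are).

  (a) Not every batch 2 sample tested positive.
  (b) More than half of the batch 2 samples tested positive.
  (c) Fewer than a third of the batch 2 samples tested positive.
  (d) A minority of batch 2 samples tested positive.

|A| = 12, |A ∩ B| = 5, |A ∖ B| = 7.
(a) A ⊄ B (|A ∖ B| ≥ 1): holds.
(b) |A ∩ B| > |A ∖ B|: fails.
(c) |A ∩ B| / |A| < 1/3: fails.
(d) |A ∩ B| < |A ∖ B|: holds.

(a), (d)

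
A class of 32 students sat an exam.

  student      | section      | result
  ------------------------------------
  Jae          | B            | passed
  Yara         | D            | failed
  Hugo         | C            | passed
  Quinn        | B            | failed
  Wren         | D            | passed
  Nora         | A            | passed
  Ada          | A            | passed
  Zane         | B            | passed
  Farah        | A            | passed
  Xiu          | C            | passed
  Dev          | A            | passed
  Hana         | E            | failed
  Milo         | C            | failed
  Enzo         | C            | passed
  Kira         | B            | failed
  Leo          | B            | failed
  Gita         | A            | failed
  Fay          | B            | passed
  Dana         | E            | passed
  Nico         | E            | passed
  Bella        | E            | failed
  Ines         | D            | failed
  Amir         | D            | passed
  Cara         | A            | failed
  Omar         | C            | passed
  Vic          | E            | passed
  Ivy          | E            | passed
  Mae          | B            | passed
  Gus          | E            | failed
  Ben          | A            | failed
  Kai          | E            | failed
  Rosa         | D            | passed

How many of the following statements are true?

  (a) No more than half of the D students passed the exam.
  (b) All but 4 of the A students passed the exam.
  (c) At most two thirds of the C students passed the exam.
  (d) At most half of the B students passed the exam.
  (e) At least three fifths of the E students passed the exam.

0

(a) D: |A| = 5, |A ∩ B| = 3; needs |A ∩ B| ≤ |A ∖ B| — false.
(b) A: |A| = 7, |A ∩ B| = 4; needs |A ∖ B| = 4 — false.
(c) C: |A| = 5, |A ∩ B| = 4; needs |A ∩ B| / |A| ≤ 2/3 — false.
(d) B: |A| = 7, |A ∩ B| = 4; needs |A ∩ B| ≤ |A ∖ B| — false.
(e) E: |A| = 8, |A ∩ B| = 4; needs |A ∩ B| / |A| ≥ 3/5 — false.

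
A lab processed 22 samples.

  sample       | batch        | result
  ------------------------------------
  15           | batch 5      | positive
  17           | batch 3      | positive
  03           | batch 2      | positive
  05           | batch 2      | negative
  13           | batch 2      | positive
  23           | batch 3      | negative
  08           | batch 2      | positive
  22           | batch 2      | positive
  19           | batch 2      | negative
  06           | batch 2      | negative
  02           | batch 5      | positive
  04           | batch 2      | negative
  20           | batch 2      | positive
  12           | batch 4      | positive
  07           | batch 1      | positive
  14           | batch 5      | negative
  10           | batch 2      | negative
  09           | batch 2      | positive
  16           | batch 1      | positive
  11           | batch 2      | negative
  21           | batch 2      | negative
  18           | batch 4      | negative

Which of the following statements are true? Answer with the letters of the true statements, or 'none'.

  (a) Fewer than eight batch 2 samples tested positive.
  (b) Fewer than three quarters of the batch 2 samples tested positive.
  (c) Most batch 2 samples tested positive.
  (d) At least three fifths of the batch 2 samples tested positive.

(a), (b)

|A| = 13, |A ∩ B| = 6, |A ∖ B| = 7.
(a) |A ∩ B| < 8: holds.
(b) |A ∩ B| / |A| < 3/4: holds.
(c) |A ∩ B| > |A ∖ B|: fails.
(d) |A ∩ B| / |A| ≥ 3/5: fails.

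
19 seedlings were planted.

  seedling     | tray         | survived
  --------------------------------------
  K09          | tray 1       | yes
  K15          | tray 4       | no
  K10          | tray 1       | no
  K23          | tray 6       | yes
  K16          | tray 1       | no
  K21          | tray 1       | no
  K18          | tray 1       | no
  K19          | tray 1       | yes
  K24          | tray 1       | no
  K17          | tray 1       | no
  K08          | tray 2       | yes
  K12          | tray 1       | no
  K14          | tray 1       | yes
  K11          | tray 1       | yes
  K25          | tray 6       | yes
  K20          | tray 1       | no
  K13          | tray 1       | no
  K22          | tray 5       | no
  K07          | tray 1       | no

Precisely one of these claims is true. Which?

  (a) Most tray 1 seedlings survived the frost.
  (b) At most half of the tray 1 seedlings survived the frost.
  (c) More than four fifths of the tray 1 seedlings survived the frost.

|A| = 14, |A ∩ B| = 4, |A ∖ B| = 10.
(a) requires |A ∩ B| > |A ∖ B|: false.
(b) requires |A ∩ B| ≤ |A ∖ B|: true.
(c) requires |A ∩ B| / |A| > 4/5: false.

(b)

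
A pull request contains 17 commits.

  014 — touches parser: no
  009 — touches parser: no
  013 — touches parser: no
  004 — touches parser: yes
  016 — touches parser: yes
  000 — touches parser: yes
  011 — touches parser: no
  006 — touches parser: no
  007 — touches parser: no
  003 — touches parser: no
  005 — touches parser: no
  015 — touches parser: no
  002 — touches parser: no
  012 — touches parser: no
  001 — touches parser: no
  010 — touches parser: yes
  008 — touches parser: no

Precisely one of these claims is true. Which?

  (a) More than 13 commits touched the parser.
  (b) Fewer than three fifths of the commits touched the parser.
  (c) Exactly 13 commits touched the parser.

(b)

|A| = 17, |A ∩ B| = 4, |A ∖ B| = 13.
(a) requires |A ∩ B| > 13: false.
(b) requires |A ∩ B| / |A| < 3/5: true.
(c) requires |A ∩ B| = 13: false.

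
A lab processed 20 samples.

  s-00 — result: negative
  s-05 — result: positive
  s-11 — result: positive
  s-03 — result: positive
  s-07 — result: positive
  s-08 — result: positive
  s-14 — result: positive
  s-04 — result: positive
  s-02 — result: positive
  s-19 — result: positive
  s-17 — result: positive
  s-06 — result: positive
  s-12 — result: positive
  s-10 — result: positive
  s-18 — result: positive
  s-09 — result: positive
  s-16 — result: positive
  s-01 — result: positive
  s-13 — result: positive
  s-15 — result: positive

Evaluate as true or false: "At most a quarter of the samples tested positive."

'At most a quarter of the samples tested positive' holds iff |A ∩ B| / |A| ≤ 1/4.
|A| = 20, |A ∩ B| = 19, |A ∖ B| = 1.
|A ∩ B|/|A| = 19/20, so the statement is false.

False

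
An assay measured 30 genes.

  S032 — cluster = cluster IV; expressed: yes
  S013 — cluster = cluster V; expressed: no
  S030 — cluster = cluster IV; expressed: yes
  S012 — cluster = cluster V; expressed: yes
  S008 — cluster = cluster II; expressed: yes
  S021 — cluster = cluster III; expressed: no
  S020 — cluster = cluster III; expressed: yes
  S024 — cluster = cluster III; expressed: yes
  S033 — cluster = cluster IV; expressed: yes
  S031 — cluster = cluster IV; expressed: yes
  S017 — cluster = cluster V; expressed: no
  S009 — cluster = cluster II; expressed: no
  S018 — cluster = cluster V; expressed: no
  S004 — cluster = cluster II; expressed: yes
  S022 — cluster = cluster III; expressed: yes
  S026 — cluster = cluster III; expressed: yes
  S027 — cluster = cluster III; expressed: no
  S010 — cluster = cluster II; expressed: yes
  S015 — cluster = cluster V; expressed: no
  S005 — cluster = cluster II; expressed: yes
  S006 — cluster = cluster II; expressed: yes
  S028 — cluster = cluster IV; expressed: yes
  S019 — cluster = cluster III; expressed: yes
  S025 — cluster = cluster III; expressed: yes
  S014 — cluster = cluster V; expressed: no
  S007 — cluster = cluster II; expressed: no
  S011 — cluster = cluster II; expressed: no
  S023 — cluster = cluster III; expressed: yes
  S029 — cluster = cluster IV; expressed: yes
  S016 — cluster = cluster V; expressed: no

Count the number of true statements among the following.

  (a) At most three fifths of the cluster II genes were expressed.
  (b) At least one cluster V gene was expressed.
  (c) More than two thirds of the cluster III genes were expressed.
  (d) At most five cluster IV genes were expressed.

(a) cluster II: |A| = 8, |A ∩ B| = 5; needs |A ∩ B| / |A| ≤ 3/5 — false.
(b) cluster V: |A| = 7, |A ∩ B| = 1; needs A ∩ B ≠ ∅ (|A ∩ B| ≥ 1) — true.
(c) cluster III: |A| = 9, |A ∩ B| = 7; needs |A ∩ B| / |A| > 2/3 — true.
(d) cluster IV: |A| = 6, |A ∩ B| = 6; needs |A ∩ B| ≤ 5 — false.

2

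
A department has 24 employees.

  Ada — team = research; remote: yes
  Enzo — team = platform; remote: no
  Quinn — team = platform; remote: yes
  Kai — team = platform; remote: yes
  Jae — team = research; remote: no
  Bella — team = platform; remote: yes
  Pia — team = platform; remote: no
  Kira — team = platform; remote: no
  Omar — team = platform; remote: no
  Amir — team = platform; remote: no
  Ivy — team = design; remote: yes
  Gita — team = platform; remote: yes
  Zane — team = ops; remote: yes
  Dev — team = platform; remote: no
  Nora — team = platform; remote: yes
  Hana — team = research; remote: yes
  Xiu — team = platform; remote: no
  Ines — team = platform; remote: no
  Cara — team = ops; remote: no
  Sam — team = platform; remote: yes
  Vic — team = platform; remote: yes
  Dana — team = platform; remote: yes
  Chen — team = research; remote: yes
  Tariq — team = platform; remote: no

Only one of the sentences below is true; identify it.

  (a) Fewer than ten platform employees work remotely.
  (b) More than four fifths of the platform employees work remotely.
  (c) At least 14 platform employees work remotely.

|A| = 17, |A ∩ B| = 8, |A ∖ B| = 9.
(a) requires |A ∩ B| < 10: true.
(b) requires |A ∩ B| / |A| > 4/5: false.
(c) requires |A ∩ B| ≥ 14: false.

(a)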